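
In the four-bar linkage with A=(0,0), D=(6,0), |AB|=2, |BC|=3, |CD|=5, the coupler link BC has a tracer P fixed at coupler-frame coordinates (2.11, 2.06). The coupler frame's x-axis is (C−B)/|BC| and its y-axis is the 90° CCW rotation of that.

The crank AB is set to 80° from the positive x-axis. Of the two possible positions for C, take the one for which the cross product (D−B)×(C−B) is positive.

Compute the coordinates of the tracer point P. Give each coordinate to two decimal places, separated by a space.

A=(0,0), D=(6.00,0)
B = A + 2.00·(cos80°, sin80°) = (0.3473, 1.9696)
|BD| = 5.9860
circle(B,3.00) ∩ circle(D,5.00): a=1.6566, h=2.5012
  candidates: C₊=(2.7346,3.7864) cross=14.972; C₋=(1.0886,-0.9373) cross=-14.972
  mode + wants cross > 0 → take C=(2.7346,3.7864) (cross=14.972)
ex = (C−B)/|BC| = (0.7958,0.6056); ey = (-0.6056,0.7958)
P = B + 2.11·ex + 2.06·ey = (0.7788,4.8867)

0.78 4.89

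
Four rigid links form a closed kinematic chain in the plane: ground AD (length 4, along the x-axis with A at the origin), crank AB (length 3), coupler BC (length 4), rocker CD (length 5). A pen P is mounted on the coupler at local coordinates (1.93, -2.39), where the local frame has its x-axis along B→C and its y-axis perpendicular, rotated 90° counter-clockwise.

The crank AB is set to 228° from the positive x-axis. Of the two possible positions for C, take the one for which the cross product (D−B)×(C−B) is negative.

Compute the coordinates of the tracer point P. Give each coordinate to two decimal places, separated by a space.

-1.58 -5.27

A=(0,0), D=(4.00,0)
B = A + 3.00·(cos228°, sin228°) = (-2.0074, -2.2294)
|BD| = 6.4077
circle(B,4.00) ∩ circle(D,5.00): a=2.5016, h=3.1212
  candidates: C₊=(-0.7481,1.5672) cross=20.000; C₋=(1.4239,-4.2853) cross=-20.000
  mode - wants cross < 0 → take C=(1.4239,-4.2853) (cross=-20.000)
ex = (C−B)/|BC| = (0.8578,-0.5140); ey = (0.5140,0.8578)
P = B + 1.93·ex + -2.39·ey = (-1.5802,-5.2716)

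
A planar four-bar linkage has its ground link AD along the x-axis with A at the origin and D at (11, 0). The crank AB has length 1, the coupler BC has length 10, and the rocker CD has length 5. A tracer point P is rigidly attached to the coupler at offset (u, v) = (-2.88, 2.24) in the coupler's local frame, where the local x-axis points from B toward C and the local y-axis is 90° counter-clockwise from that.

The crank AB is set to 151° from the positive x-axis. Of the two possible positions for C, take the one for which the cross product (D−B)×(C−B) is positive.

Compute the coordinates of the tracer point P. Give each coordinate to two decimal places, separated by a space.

A=(0,0), D=(11.00,0)
B = A + 1.00·(cos151°, sin151°) = (-0.8746, 0.4848)
|BD| = 11.8845
circle(B,10.00) ∩ circle(D,5.00): a=9.0976, h=4.1513
  candidates: C₊=(8.3848,4.2615) cross=49.336; C₋=(8.0461,-4.0342) cross=-49.336
  mode + wants cross > 0 → take C=(8.3848,4.2615) (cross=49.336)
ex = (C−B)/|BC| = (0.9259,0.3777); ey = (-0.3777,0.9259)
P = B + -2.88·ex + 2.24·ey = (-4.3873,1.4712)

-4.39 1.47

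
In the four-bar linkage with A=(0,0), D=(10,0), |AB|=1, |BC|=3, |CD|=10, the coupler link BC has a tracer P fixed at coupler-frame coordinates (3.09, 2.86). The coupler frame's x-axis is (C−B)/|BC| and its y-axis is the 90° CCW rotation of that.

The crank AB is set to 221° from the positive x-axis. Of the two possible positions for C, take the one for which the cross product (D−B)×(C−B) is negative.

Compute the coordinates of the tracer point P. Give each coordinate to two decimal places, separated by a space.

A=(0,0), D=(10.00,0)
B = A + 1.00·(cos221°, sin221°) = (-0.7547, -0.6561)
|BD| = 10.7747
circle(B,3.00) ∩ circle(D,10.00): a=1.1645, h=2.7648
  candidates: C₊=(0.2393,2.1745) cross=29.790; C₋=(0.5760,-3.3448) cross=-29.790
  mode - wants cross < 0 → take C=(0.5760,-3.3448) (cross=-29.790)
ex = (C−B)/|BC| = (0.4436,-0.8962); ey = (0.8962,0.4436)
P = B + 3.09·ex + 2.86·ey = (3.1791,-2.1569)

3.18 -2.16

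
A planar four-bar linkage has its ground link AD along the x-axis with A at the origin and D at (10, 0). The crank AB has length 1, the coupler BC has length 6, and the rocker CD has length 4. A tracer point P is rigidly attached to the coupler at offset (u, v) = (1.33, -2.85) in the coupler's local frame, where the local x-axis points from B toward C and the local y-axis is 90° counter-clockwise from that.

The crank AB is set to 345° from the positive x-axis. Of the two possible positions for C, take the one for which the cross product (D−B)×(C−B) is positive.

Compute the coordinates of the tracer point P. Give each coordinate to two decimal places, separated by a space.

3.27 -2.40

A=(0,0), D=(10.00,0)
B = A + 1.00·(cos345°, sin345°) = (0.9659, -0.2588)
|BD| = 9.0378
circle(B,6.00) ∩ circle(D,4.00): a=5.6254, h=2.0870
  candidates: C₊=(6.5292,1.9884) cross=18.861; C₋=(6.6487,-2.1838) cross=-18.861
  mode + wants cross > 0 → take C=(6.5292,1.9884) (cross=18.861)
ex = (C−B)/|BC| = (0.9272,0.3745); ey = (-0.3745,0.9272)
P = B + 1.33·ex + -2.85·ey = (3.2665,-2.4033)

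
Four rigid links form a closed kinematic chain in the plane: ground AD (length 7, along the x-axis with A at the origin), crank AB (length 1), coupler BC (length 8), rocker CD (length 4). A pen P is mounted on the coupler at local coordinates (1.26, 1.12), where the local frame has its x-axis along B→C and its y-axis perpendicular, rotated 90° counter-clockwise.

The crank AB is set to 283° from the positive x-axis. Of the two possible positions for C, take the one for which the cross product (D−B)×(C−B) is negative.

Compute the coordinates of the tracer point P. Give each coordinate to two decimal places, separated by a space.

1.81 -0.40

A=(0,0), D=(7.00,0)
B = A + 1.00·(cos283°, sin283°) = (0.2250, -0.9744)
|BD| = 6.8448
circle(B,8.00) ∩ circle(D,4.00): a=6.9287, h=3.9991
  candidates: C₊=(6.5138,3.9703) cross=27.373; C₋=(7.6524,-3.9464) cross=-27.373
  mode - wants cross < 0 → take C=(7.6524,-3.9464) (cross=-27.373)
ex = (C−B)/|BC| = (0.9284,-0.3715); ey = (0.3715,0.9284)
P = B + 1.26·ex + 1.12·ey = (1.8109,-0.4026)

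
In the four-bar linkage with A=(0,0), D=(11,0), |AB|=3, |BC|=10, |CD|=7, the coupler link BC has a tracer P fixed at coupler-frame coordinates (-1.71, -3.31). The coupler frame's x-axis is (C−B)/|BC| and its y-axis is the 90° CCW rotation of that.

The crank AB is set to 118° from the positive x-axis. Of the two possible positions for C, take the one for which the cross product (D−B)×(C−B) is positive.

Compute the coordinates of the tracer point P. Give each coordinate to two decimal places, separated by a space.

-1.80 -1.06

A=(0,0), D=(11.00,0)
B = A + 3.00·(cos118°, sin118°) = (-1.4084, 2.6488)
|BD| = 12.6880
circle(B,10.00) ∩ circle(D,7.00): a=8.3538, h=5.4968
  candidates: C₊=(7.9088,6.2805) cross=69.743; C₋=(5.6137,-4.4708) cross=-69.743
  mode + wants cross > 0 → take C=(7.9088,6.2805) (cross=69.743)
ex = (C−B)/|BC| = (0.9317,0.3632); ey = (-0.3632,0.9317)
P = B + -1.71·ex + -3.31·ey = (-1.7996,-1.0562)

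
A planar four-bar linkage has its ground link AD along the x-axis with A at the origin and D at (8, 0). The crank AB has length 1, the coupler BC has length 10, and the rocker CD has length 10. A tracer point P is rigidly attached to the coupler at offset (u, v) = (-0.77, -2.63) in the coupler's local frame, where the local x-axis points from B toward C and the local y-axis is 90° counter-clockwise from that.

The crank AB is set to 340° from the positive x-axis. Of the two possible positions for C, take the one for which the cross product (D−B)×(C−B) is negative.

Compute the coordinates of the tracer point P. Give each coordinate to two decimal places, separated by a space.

-1.78 -0.68

A=(0,0), D=(8.00,0)
B = A + 1.00·(cos340°, sin340°) = (0.9397, -0.3420)
|BD| = 7.0686
circle(B,10.00) ∩ circle(D,10.00): a=3.5343, h=9.3546
  candidates: C₊=(4.0172,9.1726) cross=66.124; C₋=(4.9225,-9.5147) cross=-66.124
  mode - wants cross < 0 → take C=(4.9225,-9.5147) (cross=-66.124)
ex = (C−B)/|BC| = (0.3983,-0.9173); ey = (0.9173,0.3983)
P = B + -0.77·ex + -2.63·ey = (-1.7794,-0.6832)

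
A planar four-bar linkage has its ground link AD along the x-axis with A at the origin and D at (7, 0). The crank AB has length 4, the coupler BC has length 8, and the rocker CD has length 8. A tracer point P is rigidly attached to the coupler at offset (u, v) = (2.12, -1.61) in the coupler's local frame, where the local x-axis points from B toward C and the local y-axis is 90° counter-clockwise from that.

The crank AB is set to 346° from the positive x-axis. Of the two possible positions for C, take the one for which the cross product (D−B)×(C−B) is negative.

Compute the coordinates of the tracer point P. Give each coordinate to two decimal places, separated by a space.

3.50 -3.60

A=(0,0), D=(7.00,0)
B = A + 4.00·(cos346°, sin346°) = (3.8812, -0.9677)
|BD| = 3.2655
circle(B,8.00) ∩ circle(D,8.00): a=1.6327, h=7.8316
  candidates: C₊=(3.1198,6.9960) cross=25.574; C₋=(7.7614,-7.9637) cross=-25.574
  mode - wants cross < 0 → take C=(7.7614,-7.9637) (cross=-25.574)
ex = (C−B)/|BC| = (0.4850,-0.8745); ey = (0.8745,0.4850)
P = B + 2.12·ex + -1.61·ey = (3.5015,-3.6025)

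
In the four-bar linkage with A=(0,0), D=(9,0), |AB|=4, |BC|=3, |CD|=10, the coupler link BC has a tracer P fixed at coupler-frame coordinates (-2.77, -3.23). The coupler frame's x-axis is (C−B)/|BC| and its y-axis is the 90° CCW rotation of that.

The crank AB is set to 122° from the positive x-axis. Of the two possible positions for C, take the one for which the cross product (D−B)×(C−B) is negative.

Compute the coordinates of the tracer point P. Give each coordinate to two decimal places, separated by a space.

A=(0,0), D=(9.00,0)
B = A + 4.00·(cos122°, sin122°) = (-2.1197, 3.3922)
|BD| = 11.6256
circle(B,3.00) ∩ circle(D,10.00): a=1.8990, h=2.3224
  candidates: C₊=(0.3744,5.0595) cross=27.000; C₋=(-0.9810,0.6167) cross=-27.000
  mode - wants cross < 0 → take C=(-0.9810,0.6167) (cross=-27.000)
ex = (C−B)/|BC| = (0.3796,-0.9252); ey = (0.9252,0.3796)
P = B + -2.77·ex + -3.23·ey = (-6.1594,4.7289)

-6.16 4.73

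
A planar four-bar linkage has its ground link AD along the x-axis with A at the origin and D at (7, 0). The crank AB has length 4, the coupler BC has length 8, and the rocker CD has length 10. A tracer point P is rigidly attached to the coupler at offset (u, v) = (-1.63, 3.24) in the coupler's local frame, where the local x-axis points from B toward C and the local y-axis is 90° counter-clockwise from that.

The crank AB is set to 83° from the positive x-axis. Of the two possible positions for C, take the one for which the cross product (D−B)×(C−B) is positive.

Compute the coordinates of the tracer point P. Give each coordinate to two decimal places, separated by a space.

A=(0,0), D=(7.00,0)
B = A + 4.00·(cos83°, sin83°) = (0.4875, 3.9702)
|BD| = 7.6273
circle(B,8.00) ∩ circle(D,10.00): a=1.4537, h=7.8668
  candidates: C₊=(5.8236,9.9306) cross=60.002; C₋=(-2.3662,-3.5035) cross=-60.002
  mode + wants cross > 0 → take C=(5.8236,9.9306) (cross=60.002)
ex = (C−B)/|BC| = (0.6670,0.7450); ey = (-0.7450,0.6670)
P = B + -1.63·ex + 3.24·ey = (-3.0137,4.9169)

-3.01 4.92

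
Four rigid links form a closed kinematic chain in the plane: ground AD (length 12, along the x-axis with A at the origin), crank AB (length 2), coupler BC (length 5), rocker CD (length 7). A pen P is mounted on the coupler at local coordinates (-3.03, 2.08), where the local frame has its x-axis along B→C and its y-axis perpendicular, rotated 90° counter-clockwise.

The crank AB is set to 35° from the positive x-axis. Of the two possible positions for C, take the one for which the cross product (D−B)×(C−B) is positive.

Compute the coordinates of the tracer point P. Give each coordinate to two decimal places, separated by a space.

A=(0,0), D=(12.00,0)
B = A + 2.00·(cos35°, sin35°) = (1.6383, 1.1472)
|BD| = 10.4250
circle(B,5.00) ∩ circle(D,7.00): a=4.0614, h=2.9163
  candidates: C₊=(5.9960,3.5988) cross=30.403; C₋=(5.3542,-2.1984) cross=-30.403
  mode + wants cross > 0 → take C=(5.9960,3.5988) (cross=30.403)
ex = (C−B)/|BC| = (0.8715,0.4903); ey = (-0.4903,0.8715)
P = B + -3.03·ex + 2.08·ey = (-2.0223,1.4742)

-2.02 1.47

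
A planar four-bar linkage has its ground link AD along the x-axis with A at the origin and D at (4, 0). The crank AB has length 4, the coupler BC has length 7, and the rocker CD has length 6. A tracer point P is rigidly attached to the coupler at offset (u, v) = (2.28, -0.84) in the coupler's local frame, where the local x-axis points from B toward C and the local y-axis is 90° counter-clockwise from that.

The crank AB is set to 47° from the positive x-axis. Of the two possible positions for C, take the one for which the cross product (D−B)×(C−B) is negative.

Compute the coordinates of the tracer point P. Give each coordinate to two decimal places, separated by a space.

0.73 1.55

A=(0,0), D=(4.00,0)
B = A + 4.00·(cos47°, sin47°) = (2.7280, 2.9254)
|BD| = 3.1900
circle(B,7.00) ∩ circle(D,6.00): a=3.6326, h=5.9837
  candidates: C₊=(9.6639,1.9801) cross=19.088; C₋=(-1.3109,-2.7919) cross=-19.088
  mode - wants cross < 0 → take C=(-1.3109,-2.7919) (cross=-19.088)
ex = (C−B)/|BC| = (-0.5770,-0.8168); ey = (0.8168,-0.5770)
P = B + 2.28·ex + -0.84·ey = (0.7264,1.5479)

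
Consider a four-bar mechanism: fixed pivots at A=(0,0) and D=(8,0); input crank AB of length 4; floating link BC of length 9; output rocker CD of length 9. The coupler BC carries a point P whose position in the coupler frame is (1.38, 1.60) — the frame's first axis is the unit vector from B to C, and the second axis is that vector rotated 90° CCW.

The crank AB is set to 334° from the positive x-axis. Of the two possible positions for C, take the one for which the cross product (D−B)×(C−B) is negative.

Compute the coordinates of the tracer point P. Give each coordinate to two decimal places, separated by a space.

A=(0,0), D=(8.00,0)
B = A + 4.00·(cos334°, sin334°) = (3.5952, -1.7535)
|BD| = 4.7410
circle(B,9.00) ∩ circle(D,9.00): a=2.3705, h=8.6822
  candidates: C₊=(2.5864,7.1898) cross=41.162; C₋=(9.0087,-8.9433) cross=-41.162
  mode - wants cross < 0 → take C=(9.0087,-8.9433) (cross=-41.162)
ex = (C−B)/|BC| = (0.6015,-0.7989); ey = (0.7989,0.6015)
P = B + 1.38·ex + 1.60·ey = (5.7034,-1.8935)

5.70 -1.89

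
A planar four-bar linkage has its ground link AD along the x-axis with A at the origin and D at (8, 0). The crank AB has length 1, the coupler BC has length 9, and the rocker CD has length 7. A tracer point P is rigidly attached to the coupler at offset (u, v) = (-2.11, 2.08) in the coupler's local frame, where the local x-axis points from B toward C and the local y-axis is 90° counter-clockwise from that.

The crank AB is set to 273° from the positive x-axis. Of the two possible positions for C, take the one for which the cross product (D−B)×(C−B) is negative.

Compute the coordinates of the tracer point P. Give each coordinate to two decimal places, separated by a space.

-0.18 1.96

A=(0,0), D=(8.00,0)
B = A + 1.00·(cos273°, sin273°) = (0.0523, -0.9986)
|BD| = 8.0102
circle(B,9.00) ∩ circle(D,7.00): a=6.0025, h=6.7059
  candidates: C₊=(5.1720,6.4033) cross=53.716; C₋=(6.8441,-6.9039) cross=-53.716
  mode - wants cross < 0 → take C=(6.8441,-6.9039) (cross=-53.716)
ex = (C−B)/|BC| = (0.7546,-0.6561); ey = (0.6561,0.7546)
P = B + -2.11·ex + 2.08·ey = (-0.1752,1.9555)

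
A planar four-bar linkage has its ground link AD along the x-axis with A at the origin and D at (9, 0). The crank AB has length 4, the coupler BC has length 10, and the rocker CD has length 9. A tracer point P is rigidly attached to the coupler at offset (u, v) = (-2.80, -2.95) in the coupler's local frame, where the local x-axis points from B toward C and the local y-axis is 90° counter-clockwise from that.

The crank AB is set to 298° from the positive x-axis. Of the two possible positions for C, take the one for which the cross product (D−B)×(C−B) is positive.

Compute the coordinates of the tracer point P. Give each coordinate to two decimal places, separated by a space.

4.59 -6.57

A=(0,0), D=(9.00,0)
B = A + 4.00·(cos298°, sin298°) = (1.8779, -3.5318)
|BD| = 7.9497
circle(B,10.00) ∩ circle(D,9.00): a=5.1699, h=8.5599
  candidates: C₊=(2.7067,6.4338) cross=68.049; C₋=(10.3124,-8.9038) cross=-68.049
  mode + wants cross > 0 → take C=(2.7067,6.4338) (cross=68.049)
ex = (C−B)/|BC| = (0.0829,0.9966); ey = (-0.9966,0.0829)
P = B + -2.80·ex + -2.95·ey = (4.5857,-6.5666)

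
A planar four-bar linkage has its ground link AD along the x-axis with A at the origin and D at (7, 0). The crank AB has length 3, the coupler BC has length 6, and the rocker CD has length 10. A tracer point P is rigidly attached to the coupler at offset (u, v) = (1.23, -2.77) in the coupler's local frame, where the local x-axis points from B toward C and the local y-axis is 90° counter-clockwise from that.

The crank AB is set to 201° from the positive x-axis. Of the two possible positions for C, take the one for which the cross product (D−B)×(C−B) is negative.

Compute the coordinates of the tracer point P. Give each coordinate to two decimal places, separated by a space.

-4.89 -3.27

A=(0,0), D=(7.00,0)
B = A + 3.00·(cos201°, sin201°) = (-2.8007, -1.0751)
|BD| = 9.8595
circle(B,6.00) ∩ circle(D,10.00): a=1.6842, h=5.7588
  candidates: C₊=(-1.7546,4.8330) cross=56.779; C₋=(-0.4987,-6.6159) cross=-56.779
  mode - wants cross < 0 → take C=(-0.4987,-6.6159) (cross=-56.779)
ex = (C−B)/|BC| = (0.3837,-0.9235); ey = (0.9235,0.3837)
P = B + 1.23·ex + -2.77·ey = (-4.8868,-3.2738)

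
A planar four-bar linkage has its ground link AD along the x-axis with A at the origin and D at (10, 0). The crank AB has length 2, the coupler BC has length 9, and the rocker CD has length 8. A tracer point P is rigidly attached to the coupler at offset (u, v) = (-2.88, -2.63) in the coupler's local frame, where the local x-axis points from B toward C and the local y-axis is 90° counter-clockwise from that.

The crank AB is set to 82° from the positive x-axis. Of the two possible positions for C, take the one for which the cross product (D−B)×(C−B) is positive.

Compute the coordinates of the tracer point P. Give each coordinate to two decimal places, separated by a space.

A=(0,0), D=(10.00,0)
B = A + 2.00·(cos82°, sin82°) = (0.2783, 1.9805)
|BD| = 9.9213
circle(B,9.00) ∩ circle(D,8.00): a=5.8174, h=6.8671
  candidates: C₊=(7.3495,7.5482) cross=68.131; C₋=(4.6078,-5.9097) cross=-68.131
  mode + wants cross > 0 → take C=(7.3495,7.5482) (cross=68.131)
ex = (C−B)/|BC| = (0.7857,0.6186); ey = (-0.6186,0.7857)
P = B + -2.88·ex + -2.63·ey = (-0.3574,-1.8675)

-0.36 -1.87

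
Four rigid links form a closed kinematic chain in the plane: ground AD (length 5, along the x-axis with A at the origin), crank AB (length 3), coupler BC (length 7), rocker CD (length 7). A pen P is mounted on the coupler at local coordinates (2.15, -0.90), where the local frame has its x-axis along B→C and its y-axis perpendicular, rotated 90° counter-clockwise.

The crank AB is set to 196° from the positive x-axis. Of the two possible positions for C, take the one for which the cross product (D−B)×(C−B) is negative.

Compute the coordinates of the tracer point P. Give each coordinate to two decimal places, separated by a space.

A=(0,0), D=(5.00,0)
B = A + 3.00·(cos196°, sin196°) = (-2.8838, -0.8269)
|BD| = 7.9270
circle(B,7.00) ∩ circle(D,7.00): a=3.9635, h=5.7698
  candidates: C₊=(0.4562,5.3249) cross=45.737; C₋=(1.6600,-6.1518) cross=-45.737
  mode - wants cross < 0 → take C=(1.6600,-6.1518) (cross=-45.737)
ex = (C−B)/|BC| = (0.6491,-0.7607); ey = (0.7607,0.6491)
P = B + 2.15·ex + -0.90·ey = (-2.1728,-3.0466)

-2.17 -3.05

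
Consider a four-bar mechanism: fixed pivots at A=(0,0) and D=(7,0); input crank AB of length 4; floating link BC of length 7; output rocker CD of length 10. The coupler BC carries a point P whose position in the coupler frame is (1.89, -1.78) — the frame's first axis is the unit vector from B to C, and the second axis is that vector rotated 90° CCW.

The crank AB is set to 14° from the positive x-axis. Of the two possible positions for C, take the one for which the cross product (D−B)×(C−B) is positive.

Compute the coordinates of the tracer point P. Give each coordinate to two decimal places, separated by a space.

A=(0,0), D=(7.00,0)
B = A + 4.00·(cos14°, sin14°) = (3.8812, 0.9677)
|BD| = 3.2655
circle(B,7.00) ∩ circle(D,10.00): a=-6.1762, h=3.2947
  candidates: C₊=(-1.0413,5.9446) cross=10.759; C₋=(-2.9939,-0.3487) cross=-10.759
  mode + wants cross > 0 → take C=(-1.0413,5.9446) (cross=10.759)
ex = (C−B)/|BC| = (-0.7032,0.7110); ey = (-0.7110,-0.7032)
P = B + 1.89·ex + -1.78·ey = (3.8177,3.5632)

3.82 3.56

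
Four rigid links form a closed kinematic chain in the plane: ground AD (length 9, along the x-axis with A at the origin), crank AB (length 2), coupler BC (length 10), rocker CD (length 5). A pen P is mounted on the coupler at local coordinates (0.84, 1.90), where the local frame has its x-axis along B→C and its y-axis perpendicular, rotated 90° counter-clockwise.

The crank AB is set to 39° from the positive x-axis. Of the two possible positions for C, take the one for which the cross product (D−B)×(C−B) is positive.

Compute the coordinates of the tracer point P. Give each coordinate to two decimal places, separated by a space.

1.71 3.33

A=(0,0), D=(9.00,0)
B = A + 2.00·(cos39°, sin39°) = (1.5543, 1.2586)
|BD| = 7.5513
circle(B,10.00) ∩ circle(D,5.00): a=8.7417, h=4.8562
  candidates: C₊=(10.9831,4.5899) cross=36.671; C₋=(9.3643,-4.9867) cross=-36.671
  mode + wants cross > 0 → take C=(10.9831,4.5899) (cross=36.671)
ex = (C−B)/|BC| = (0.9429,0.3331); ey = (-0.3331,0.9429)
P = B + 0.84·ex + 1.90·ey = (1.7134,3.3299)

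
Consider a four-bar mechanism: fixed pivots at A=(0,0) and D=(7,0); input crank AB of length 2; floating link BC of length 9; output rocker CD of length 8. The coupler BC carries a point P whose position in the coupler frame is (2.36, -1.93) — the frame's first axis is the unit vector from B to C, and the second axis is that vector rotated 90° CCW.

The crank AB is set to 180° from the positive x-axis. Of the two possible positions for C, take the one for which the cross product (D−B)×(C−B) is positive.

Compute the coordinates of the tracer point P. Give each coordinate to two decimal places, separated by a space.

0.96 0.71

A=(0,0), D=(7.00,0)
B = A + 2.00·(cos180°, sin180°) = (-2.0000, 0.0000)
|BD| = 9.0000
circle(B,9.00) ∩ circle(D,8.00): a=5.4444, h=7.1665
  candidates: C₊=(3.4444,7.1665) cross=64.498; C₋=(3.4444,-7.1665) cross=-64.498
  mode + wants cross > 0 → take C=(3.4444,7.1665) (cross=64.498)
ex = (C−B)/|BC| = (0.6049,0.7963); ey = (-0.7963,0.6049)
P = B + 2.36·ex + -1.93·ey = (0.9645,0.7117)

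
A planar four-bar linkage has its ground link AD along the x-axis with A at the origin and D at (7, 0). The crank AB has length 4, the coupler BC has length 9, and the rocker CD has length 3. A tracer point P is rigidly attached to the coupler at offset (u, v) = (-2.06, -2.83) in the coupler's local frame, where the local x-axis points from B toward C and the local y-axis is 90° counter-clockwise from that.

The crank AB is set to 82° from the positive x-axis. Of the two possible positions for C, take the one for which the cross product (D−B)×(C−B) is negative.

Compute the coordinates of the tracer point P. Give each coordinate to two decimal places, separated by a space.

-2.94 3.72

A=(0,0), D=(7.00,0)
B = A + 4.00·(cos82°, sin82°) = (0.5567, 3.9611)
|BD| = 7.5635
circle(B,9.00) ∩ circle(D,3.00): a=8.5415, h=2.8361
  candidates: C₊=(9.3184,1.9039) cross=21.451; C₋=(6.3478,-2.9283) cross=-21.451
  mode - wants cross < 0 → take C=(6.3478,-2.9283) (cross=-21.451)
ex = (C−B)/|BC| = (0.6435,-0.7655); ey = (0.7655,0.6435)
P = B + -2.06·ex + -2.83·ey = (-2.9351,3.7170)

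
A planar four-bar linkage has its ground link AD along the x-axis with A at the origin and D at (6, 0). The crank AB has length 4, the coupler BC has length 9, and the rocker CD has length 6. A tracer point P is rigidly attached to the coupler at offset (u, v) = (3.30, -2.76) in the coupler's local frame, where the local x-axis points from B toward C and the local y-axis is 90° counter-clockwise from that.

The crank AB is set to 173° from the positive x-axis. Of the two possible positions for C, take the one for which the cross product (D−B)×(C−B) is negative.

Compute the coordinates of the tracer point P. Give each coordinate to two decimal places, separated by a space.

A=(0,0), D=(6.00,0)
B = A + 4.00·(cos173°, sin173°) = (-3.9702, 0.4875)
|BD| = 9.9821
circle(B,9.00) ∩ circle(D,6.00): a=7.2451, h=5.3394
  candidates: C₊=(3.5270,5.4667) cross=53.298; C₋=(3.0055,-5.1993) cross=-53.298
  mode - wants cross < 0 → take C=(3.0055,-5.1993) (cross=-53.298)
ex = (C−B)/|BC| = (0.7751,-0.6319); ey = (0.6319,0.7751)
P = B + 3.30·ex + -2.76·ey = (-3.1564,-3.7369)

-3.16 -3.74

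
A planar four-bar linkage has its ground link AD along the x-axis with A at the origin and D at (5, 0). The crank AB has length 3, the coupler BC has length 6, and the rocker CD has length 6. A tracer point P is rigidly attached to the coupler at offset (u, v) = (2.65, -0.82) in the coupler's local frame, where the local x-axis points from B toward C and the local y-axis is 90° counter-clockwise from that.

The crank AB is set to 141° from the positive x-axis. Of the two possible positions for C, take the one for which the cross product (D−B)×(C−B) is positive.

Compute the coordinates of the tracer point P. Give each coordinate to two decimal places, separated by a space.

0.29 2.80

A=(0,0), D=(5.00,0)
B = A + 3.00·(cos141°, sin141°) = (-2.3314, 1.8880)
|BD| = 7.5706
circle(B,6.00) ∩ circle(D,6.00): a=3.7853, h=4.6553
  candidates: C₊=(2.4952,5.4522) cross=35.243; C₋=(0.1734,-3.5642) cross=-35.243
  mode + wants cross > 0 → take C=(2.4952,5.4522) (cross=35.243)
ex = (C−B)/|BC| = (0.8044,0.5940); ey = (-0.5940,0.8044)
P = B + 2.65·ex + -0.82·ey = (0.2874,2.8025)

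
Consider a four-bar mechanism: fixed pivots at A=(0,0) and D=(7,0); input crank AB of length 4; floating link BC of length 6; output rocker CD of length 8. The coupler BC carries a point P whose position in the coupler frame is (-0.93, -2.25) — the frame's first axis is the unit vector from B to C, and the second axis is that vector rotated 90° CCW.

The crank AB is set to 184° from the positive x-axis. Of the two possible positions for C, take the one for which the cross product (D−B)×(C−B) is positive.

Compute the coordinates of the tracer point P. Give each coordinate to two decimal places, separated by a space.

A=(0,0), D=(7.00,0)
B = A + 4.00·(cos184°, sin184°) = (-3.9903, -0.2790)
|BD| = 10.9938
circle(B,6.00) ∩ circle(D,8.00): a=4.2235, h=4.2617
  candidates: C₊=(0.1237,4.0885) cross=46.853; C₋=(0.3400,-4.4322) cross=-46.853
  mode + wants cross > 0 → take C=(0.1237,4.0885) (cross=46.853)
ex = (C−B)/|BC| = (0.6857,0.7279); ey = (-0.7279,0.6857)
P = B + -0.93·ex + -2.25·ey = (-2.9901,-2.4987)

-2.99 -2.50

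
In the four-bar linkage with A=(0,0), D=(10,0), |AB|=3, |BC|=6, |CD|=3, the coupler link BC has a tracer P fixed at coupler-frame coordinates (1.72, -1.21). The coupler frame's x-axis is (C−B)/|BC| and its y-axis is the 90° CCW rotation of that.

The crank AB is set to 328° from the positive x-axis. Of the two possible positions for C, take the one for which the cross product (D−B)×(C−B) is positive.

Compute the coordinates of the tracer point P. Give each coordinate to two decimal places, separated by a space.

4.65 -1.65

A=(0,0), D=(10.00,0)
B = A + 3.00·(cos328°, sin328°) = (2.5441, -1.5898)
|BD| = 7.6235
circle(B,6.00) ∩ circle(D,3.00): a=5.5826, h=2.1988
  candidates: C₊=(7.5455,1.7249) cross=16.763; C₋=(8.4625,-2.5761) cross=-16.763
  mode + wants cross > 0 → take C=(7.5455,1.7249) (cross=16.763)
ex = (C−B)/|BC| = (0.8336,0.5524); ey = (-0.5524,0.8336)
P = B + 1.72·ex + -1.21·ey = (4.6463,-1.6482)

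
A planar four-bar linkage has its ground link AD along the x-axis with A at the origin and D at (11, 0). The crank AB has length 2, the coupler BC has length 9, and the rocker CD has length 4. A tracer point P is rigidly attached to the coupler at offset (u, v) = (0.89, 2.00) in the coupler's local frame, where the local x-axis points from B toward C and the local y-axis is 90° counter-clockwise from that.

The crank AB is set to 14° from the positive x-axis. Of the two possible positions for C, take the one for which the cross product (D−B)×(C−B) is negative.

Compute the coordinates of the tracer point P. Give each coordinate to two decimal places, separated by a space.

A=(0,0), D=(11.00,0)
B = A + 2.00·(cos14°, sin14°) = (1.9406, 0.4838)
|BD| = 9.0723
circle(B,9.00) ∩ circle(D,4.00): a=8.1185, h=3.8846
  candidates: C₊=(10.2547,3.9300) cross=35.242; C₋=(9.8403,-3.8282) cross=-35.242
  mode - wants cross < 0 → take C=(9.8403,-3.8282) (cross=-35.242)
ex = (C−B)/|BC| = (0.8778,-0.4791); ey = (0.4791,0.8778)
P = B + 0.89·ex + 2.00·ey = (3.6800,1.8129)

3.68 1.81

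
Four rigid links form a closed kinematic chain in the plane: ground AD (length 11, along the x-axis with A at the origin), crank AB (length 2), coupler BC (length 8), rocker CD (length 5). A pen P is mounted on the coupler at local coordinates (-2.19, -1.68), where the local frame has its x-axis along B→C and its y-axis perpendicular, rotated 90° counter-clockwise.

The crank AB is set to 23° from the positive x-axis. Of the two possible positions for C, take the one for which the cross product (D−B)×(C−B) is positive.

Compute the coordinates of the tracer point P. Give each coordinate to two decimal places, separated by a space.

0.70 -1.73

A=(0,0), D=(11.00,0)
B = A + 2.00·(cos23°, sin23°) = (1.8410, 0.7815)
|BD| = 9.1923
circle(B,8.00) ∩ circle(D,5.00): a=6.7175, h=4.3446
  candidates: C₊=(8.9035,4.5392) cross=39.937; C₋=(8.1648,-4.1185) cross=-39.937
  mode + wants cross > 0 → take C=(8.9035,4.5392) (cross=39.937)
ex = (C−B)/|BC| = (0.8828,0.4697); ey = (-0.4697,0.8828)
P = B + -2.19·ex + -1.68·ey = (0.6968,-1.7304)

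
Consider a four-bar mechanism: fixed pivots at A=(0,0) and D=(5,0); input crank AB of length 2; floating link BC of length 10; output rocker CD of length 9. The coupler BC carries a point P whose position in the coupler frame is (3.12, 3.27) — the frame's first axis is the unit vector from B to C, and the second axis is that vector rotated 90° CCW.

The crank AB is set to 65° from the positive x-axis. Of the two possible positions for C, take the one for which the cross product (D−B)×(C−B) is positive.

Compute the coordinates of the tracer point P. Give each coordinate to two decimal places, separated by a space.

A=(0,0), D=(5.00,0)
B = A + 2.00·(cos65°, sin65°) = (0.8452, 1.8126)
|BD| = 4.5329
circle(B,10.00) ∩ circle(D,9.00): a=4.3622, h=8.9984
  candidates: C₊=(8.4418,8.3159) cross=40.789; C₋=(1.2453,-8.1794) cross=-40.789
  mode + wants cross > 0 → take C=(8.4418,8.3159) (cross=40.789)
ex = (C−B)/|BC| = (0.7597,0.6503); ey = (-0.6503,0.7597)
P = B + 3.12·ex + 3.27·ey = (1.0888,6.3257)

1.09 6.33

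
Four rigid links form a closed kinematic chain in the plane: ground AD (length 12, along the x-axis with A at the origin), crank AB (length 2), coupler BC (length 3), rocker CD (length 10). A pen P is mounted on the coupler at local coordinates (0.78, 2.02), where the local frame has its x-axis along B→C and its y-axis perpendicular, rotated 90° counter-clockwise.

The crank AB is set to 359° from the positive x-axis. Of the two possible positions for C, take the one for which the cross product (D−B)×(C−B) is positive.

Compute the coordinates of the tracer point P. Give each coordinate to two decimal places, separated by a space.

0.12 1.03

A=(0,0), D=(12.00,0)
B = A + 2.00·(cos359°, sin359°) = (1.9997, -0.0349)
|BD| = 10.0004
circle(B,3.00) ∩ circle(D,10.00): a=0.4503, h=2.9660
  candidates: C₊=(2.4397,2.9327) cross=29.661; C₋=(2.4604,-2.9993) cross=-29.661
  mode + wants cross > 0 → take C=(2.4397,2.9327) (cross=29.661)
ex = (C−B)/|BC| = (0.1467,0.9892); ey = (-0.9892,0.1467)
P = B + 0.78·ex + 2.02·ey = (0.1159,1.0329)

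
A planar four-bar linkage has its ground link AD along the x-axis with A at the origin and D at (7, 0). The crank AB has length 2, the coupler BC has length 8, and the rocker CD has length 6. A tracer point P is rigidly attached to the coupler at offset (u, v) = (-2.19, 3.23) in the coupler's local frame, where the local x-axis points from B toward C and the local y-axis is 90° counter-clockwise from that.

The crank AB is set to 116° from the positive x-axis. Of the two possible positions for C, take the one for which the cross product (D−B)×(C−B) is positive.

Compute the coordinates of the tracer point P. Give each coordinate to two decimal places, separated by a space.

-4.42 3.44

A=(0,0), D=(7.00,0)
B = A + 2.00·(cos116°, sin116°) = (-0.8767, 1.7976)
|BD| = 8.0793
circle(B,8.00) ∩ circle(D,6.00): a=5.7725, h=5.5388
  candidates: C₊=(5.9834,5.9132) cross=44.750; C₋=(3.5187,-4.8867) cross=-44.750
  mode + wants cross > 0 → take C=(5.9834,5.9132) (cross=44.750)
ex = (C−B)/|BC| = (0.8575,0.5145); ey = (-0.5145,0.8575)
P = B + -2.19·ex + 3.23·ey = (-4.4164,3.4407)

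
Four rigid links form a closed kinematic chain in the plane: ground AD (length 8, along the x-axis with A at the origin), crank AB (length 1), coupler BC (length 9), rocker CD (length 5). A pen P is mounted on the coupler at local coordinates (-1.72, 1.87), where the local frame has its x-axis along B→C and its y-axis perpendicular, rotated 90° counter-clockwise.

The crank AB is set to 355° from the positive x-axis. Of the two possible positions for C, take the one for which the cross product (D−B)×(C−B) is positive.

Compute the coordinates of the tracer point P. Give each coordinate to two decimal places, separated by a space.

-1.48 0.49

A=(0,0), D=(8.00,0)
B = A + 1.00·(cos355°, sin355°) = (0.9962, -0.0872)
|BD| = 7.0043
circle(B,9.00) ∩ circle(D,5.00): a=7.4997, h=4.9754
  candidates: C₊=(8.4334,4.9812) cross=34.849; C₋=(8.5572,-4.9689) cross=-34.849
  mode + wants cross > 0 → take C=(8.4334,4.9812) (cross=34.849)
ex = (C−B)/|BC| = (0.8264,0.5631); ey = (-0.5631,0.8264)
P = B + -1.72·ex + 1.87·ey = (-1.4782,0.4895)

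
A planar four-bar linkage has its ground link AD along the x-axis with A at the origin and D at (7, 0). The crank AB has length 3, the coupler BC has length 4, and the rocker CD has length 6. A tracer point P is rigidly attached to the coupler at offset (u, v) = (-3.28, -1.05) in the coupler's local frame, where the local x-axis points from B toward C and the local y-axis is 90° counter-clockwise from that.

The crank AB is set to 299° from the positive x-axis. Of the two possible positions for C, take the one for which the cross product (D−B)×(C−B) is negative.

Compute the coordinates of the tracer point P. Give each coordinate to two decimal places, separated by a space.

-1.64 -1.12

A=(0,0), D=(7.00,0)
B = A + 3.00·(cos299°, sin299°) = (1.4544, -2.6239)
|BD| = 6.1350
circle(B,4.00) ∩ circle(D,6.00): a=1.4375, h=3.7328
  candidates: C₊=(1.1574,1.3651) cross=22.901; C₋=(4.3503,-5.3832) cross=-22.901
  mode - wants cross < 0 → take C=(4.3503,-5.3832) (cross=-22.901)
ex = (C−B)/|BC| = (0.7240,-0.6898); ey = (0.6898,0.7240)
P = B + -3.28·ex + -1.05·ey = (-1.6445,-1.1213)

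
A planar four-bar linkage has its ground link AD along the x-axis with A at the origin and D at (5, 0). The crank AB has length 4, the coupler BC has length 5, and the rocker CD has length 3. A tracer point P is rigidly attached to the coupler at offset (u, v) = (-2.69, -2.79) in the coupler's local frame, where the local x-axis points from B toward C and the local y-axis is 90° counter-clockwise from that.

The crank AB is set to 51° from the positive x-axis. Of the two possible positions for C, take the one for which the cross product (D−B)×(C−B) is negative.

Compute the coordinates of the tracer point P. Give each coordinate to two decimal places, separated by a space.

-0.35 5.71

A=(0,0), D=(5.00,0)
B = A + 4.00·(cos51°, sin51°) = (2.5173, 3.1086)
|BD| = 3.9783
circle(B,5.00) ∩ circle(D,3.00): a=4.0001, h=2.9999
  candidates: C₊=(7.3576,1.8552) cross=11.935; C₋=(2.6695,-1.8891) cross=-11.935
  mode - wants cross < 0 → take C=(2.6695,-1.8891) (cross=-11.935)
ex = (C−B)/|BC| = (0.0304,-0.9995); ey = (0.9995,0.0304)
P = B + -2.69·ex + -2.79·ey = (-0.3533,5.7124)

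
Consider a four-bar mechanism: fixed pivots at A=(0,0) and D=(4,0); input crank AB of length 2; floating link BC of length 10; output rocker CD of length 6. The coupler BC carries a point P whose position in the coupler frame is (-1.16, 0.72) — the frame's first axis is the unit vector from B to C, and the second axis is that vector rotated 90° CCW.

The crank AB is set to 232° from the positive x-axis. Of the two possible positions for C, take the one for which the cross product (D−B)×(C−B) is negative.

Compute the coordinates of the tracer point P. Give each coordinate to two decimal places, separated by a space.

-2.18 -0.60

A=(0,0), D=(4.00,0)
B = A + 2.00·(cos232°, sin232°) = (-1.2313, -1.5760)
|BD| = 5.4636
circle(B,10.00) ∩ circle(D,6.00): a=8.5888, h=5.1218
  candidates: C₊=(5.5149,5.8056) cross=27.983; C₋=(8.4698,-4.0026) cross=-27.983
  mode - wants cross < 0 → take C=(8.4698,-4.0026) (cross=-27.983)
ex = (C−B)/|BC| = (0.9701,-0.2427); ey = (0.2427,0.9701)
P = B + -1.16·ex + 0.72·ey = (-2.1819,-0.5961)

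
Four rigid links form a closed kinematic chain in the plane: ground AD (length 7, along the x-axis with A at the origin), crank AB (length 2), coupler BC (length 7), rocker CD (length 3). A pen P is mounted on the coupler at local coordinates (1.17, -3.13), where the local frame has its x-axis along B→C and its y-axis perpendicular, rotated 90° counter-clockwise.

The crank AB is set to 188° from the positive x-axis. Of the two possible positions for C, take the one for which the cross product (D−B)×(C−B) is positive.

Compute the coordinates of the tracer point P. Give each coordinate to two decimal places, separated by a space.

0.10 -2.89

A=(0,0), D=(7.00,0)
B = A + 2.00·(cos188°, sin188°) = (-1.9805, -0.2783)
|BD| = 8.9848
circle(B,7.00) ∩ circle(D,3.00): a=6.7184, h=1.9655
  candidates: C₊=(4.6737,1.8943) cross=17.660; C₋=(4.7955,-2.0348) cross=-17.660
  mode + wants cross > 0 → take C=(4.6737,1.8943) (cross=17.660)
ex = (C−B)/|BC| = (0.9506,0.3104); ey = (-0.3104,0.9506)
P = B + 1.17·ex + -3.13·ey = (0.1032,-2.8906)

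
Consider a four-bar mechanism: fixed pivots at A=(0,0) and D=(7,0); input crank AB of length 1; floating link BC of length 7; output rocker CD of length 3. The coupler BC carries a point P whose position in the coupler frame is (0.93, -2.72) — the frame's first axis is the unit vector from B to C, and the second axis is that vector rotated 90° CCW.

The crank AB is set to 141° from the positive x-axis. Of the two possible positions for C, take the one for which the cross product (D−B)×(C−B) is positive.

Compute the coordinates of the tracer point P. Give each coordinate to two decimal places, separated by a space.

A=(0,0), D=(7.00,0)
B = A + 1.00·(cos141°, sin141°) = (-0.7771, 0.6293)
|BD| = 7.8026
circle(B,7.00) ∩ circle(D,3.00): a=6.4645, h=2.6851
  candidates: C₊=(5.8829,2.7843) cross=20.951; C₋=(5.4498,-2.5684) cross=-20.951
  mode + wants cross > 0 → take C=(5.8829,2.7843) (cross=20.951)
ex = (C−B)/|BC| = (0.9514,0.3078); ey = (-0.3078,0.9514)
P = B + 0.93·ex + -2.72·ey = (0.9450,-1.6723)

0.95 -1.67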